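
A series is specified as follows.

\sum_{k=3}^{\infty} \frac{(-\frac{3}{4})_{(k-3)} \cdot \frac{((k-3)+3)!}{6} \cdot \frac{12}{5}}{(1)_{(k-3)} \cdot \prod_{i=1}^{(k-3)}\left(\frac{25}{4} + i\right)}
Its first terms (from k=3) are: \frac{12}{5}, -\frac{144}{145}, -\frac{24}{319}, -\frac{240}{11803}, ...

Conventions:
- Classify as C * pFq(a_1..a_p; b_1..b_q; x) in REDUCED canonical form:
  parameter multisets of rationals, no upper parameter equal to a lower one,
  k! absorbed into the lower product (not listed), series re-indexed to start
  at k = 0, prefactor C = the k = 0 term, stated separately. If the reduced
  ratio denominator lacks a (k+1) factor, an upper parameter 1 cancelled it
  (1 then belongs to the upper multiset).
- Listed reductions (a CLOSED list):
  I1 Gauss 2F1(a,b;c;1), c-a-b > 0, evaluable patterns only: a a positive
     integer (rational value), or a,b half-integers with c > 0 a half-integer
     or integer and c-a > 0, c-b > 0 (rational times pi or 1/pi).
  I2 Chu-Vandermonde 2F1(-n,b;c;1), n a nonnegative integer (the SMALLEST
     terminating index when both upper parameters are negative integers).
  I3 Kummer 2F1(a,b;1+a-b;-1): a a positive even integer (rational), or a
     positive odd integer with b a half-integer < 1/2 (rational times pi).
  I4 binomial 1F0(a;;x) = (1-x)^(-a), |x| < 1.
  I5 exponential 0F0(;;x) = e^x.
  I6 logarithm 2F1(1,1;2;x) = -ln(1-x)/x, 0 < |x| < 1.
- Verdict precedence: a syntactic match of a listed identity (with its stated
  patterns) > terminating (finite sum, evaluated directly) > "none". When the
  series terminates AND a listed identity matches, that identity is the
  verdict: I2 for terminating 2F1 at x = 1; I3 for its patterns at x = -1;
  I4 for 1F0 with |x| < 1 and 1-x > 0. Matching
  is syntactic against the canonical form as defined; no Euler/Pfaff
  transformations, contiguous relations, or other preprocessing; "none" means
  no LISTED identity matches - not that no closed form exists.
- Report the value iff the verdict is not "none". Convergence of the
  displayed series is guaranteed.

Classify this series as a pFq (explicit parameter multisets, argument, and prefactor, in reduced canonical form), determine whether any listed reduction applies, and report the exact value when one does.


Prefactor \frac{12}{5}, argument 1: 2F1 with upper {-\frac{3}{4}, 4} over lower {\frac{29}{4}}. Verdict: this is Gauss's theorem (I1) (x = 1: the Gamma ratio telescopes since c-a-b = 4 > 0 and a = 4 in Z>0). Value: \frac{663}{512}.

Key step: t_0 being \frac{12}{5}, the lower running product (C = 12/5, x = 1) is a rising factorial.
Adjacent-term ratio: r(k) = 1 * (k-\frac{3}{4}) (k+4) / [(k+\frac{29}{4}) (k+1)] - poly over poly, x = 1 from leading terms; C = \frac{12}{5} at k = 0.


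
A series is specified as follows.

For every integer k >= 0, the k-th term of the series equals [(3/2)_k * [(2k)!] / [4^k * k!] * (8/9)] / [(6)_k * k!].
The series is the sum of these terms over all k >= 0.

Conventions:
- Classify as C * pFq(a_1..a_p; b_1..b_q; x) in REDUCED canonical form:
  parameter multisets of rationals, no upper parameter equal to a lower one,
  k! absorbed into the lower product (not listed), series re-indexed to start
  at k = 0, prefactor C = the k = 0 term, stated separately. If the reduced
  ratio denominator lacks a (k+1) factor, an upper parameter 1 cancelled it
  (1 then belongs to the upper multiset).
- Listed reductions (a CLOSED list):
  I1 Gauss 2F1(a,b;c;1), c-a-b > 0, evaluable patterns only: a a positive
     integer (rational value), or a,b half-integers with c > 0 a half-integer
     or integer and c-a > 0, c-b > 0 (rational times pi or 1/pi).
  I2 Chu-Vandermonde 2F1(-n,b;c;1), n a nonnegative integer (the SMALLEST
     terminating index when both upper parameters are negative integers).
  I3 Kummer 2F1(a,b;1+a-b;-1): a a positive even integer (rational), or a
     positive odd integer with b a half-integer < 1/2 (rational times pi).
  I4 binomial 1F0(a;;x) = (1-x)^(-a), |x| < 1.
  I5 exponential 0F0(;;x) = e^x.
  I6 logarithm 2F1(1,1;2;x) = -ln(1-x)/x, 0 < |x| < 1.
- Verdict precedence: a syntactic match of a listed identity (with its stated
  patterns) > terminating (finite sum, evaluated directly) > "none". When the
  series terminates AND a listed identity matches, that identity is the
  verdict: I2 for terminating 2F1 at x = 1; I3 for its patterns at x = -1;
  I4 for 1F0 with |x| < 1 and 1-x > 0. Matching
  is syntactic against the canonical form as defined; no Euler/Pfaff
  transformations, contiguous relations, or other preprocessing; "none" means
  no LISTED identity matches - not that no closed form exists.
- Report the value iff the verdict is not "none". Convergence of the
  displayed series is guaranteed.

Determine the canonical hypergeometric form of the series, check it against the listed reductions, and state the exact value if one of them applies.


Structural cue: t_0 = 8/9 here, and the (2k)!/(4^k k!) block (C = 8/9) is the Pochhammer (1/2)_k.
Term ratio: r(k) = 1 * (k+1/2) (k+3/2) / [(k+6) (k+1)] ; factor over Q: parameters, x = 1, and C = 8/9.

Canonical form: C = 8/9 times 2F1 with upper {1/2, 3/2}, lower {6}, x = 1. Verdict: the half-integer Gauss pattern (I1) fires (x = 1; upper {1/2, 3/2} half-integers, c = 6 in the evaluable pattern). Value: (65536/19845) / pi.


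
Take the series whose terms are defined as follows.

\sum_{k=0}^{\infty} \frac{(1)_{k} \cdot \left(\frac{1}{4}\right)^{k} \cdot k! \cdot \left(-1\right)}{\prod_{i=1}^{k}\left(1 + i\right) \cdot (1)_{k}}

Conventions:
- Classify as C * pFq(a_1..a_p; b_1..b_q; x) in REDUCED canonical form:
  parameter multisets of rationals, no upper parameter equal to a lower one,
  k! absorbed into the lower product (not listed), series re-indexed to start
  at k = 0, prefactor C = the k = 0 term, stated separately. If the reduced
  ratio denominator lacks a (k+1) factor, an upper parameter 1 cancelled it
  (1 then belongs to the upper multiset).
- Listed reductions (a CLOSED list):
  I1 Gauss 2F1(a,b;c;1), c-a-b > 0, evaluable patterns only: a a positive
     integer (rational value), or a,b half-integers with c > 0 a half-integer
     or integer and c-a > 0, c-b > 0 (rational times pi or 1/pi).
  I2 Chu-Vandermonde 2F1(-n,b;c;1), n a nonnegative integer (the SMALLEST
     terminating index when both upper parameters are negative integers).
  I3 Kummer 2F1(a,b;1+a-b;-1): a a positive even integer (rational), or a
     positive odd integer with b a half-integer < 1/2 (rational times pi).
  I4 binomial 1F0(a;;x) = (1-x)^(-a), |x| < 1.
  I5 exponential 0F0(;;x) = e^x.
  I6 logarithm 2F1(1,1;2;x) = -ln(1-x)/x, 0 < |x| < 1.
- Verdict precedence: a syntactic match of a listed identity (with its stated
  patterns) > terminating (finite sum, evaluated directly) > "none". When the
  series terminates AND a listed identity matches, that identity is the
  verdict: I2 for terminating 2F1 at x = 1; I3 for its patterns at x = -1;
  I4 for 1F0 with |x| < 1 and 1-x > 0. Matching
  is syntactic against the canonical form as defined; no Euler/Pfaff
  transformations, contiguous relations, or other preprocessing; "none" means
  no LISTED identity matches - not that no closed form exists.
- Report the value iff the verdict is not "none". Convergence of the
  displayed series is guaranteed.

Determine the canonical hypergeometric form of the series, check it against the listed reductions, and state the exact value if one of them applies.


Structural cue: t_0 being -1, (1)_k (C = -1, x = 1/4) is k! itself.
Consecutive-term ratio: r(k) = \frac{1}{4} * (k+1) (k+1) / [(k+2) (k+1)] ; factor over Q: parameters, x = \frac{1}{4}, and C = -1.

The series (x = \frac{1}{4}) is 2F1: upper {1, 1}, lower {2}, prefactor -1. Verdict: this is the I6 logarithm reduction (the logarithm: parameters (1,1;2), x = \frac{1}{4}). Exact value: 4 \cdot \ln\left(\frac{3}{4}\right).


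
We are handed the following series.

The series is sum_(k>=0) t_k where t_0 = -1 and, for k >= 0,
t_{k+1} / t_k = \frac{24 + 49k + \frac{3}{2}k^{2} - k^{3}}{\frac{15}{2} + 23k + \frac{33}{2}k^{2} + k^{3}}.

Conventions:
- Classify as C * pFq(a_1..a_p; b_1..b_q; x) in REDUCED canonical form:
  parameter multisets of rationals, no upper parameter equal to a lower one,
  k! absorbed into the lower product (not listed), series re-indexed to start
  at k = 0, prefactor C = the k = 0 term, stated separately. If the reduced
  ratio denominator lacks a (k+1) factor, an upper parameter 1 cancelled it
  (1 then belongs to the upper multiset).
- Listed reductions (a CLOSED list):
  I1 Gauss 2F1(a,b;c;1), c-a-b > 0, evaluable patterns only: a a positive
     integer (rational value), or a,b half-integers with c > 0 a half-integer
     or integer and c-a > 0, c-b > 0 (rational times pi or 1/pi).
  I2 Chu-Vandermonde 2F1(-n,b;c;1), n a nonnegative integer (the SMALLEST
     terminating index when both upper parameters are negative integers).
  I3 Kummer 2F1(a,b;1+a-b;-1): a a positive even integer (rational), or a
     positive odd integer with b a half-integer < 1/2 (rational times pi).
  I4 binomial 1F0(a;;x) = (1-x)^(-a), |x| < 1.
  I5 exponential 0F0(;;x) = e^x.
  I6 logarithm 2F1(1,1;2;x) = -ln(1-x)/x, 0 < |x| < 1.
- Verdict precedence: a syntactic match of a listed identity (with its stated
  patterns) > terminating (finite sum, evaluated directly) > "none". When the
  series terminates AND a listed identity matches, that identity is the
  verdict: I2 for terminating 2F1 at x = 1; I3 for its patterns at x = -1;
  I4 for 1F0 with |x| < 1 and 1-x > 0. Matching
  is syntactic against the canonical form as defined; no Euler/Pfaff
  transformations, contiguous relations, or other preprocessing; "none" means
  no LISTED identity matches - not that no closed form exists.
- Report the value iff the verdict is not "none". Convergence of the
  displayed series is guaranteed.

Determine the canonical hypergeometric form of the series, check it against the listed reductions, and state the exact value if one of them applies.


x = -1 here; the reduced form reads 2F1, upper {-8, 6}, lower {15}, C = -1. Verdict at x = -1: Kummer's theorem (I3) matches (x = -1; c = 15 equals 1+a-b for upper {-8, 6}: listed pattern). Its exact value is -\frac{91}{5}.

Key step: with t_0 = -1, the expanded ratio factors over Q; C = -1, x = -1, roots give parameters.
Step ratio: r(k) = -1 * (k-8) (k+6) / [(k+15) (k+1)] - rational in k, leading ratio -1; with t_0 = -1, classification follows.


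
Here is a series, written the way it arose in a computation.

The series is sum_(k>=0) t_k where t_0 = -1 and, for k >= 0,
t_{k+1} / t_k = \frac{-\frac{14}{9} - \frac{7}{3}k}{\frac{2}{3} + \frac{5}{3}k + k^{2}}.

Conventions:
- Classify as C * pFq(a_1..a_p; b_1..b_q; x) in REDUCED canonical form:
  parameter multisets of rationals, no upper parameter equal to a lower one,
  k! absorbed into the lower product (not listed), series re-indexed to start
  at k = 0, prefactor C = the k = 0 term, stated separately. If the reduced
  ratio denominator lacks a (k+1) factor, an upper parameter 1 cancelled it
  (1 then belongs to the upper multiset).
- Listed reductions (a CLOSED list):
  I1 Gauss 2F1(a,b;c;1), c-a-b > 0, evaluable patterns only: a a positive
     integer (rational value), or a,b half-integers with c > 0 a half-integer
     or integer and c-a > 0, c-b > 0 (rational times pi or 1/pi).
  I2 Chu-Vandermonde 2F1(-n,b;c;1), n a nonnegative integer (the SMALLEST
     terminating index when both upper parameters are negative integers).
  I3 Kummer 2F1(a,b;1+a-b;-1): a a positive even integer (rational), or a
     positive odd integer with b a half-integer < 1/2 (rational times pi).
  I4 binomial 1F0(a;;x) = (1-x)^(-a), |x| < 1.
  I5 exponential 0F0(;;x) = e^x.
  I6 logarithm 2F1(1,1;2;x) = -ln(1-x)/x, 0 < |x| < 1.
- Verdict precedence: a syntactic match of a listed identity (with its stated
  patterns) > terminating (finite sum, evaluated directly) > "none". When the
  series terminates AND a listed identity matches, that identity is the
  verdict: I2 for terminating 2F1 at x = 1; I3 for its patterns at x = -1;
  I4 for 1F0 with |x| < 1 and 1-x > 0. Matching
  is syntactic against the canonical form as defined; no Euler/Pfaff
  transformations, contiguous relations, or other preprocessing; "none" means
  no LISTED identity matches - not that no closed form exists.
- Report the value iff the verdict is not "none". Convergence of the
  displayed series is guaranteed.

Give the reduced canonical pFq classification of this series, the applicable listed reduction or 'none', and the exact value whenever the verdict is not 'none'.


Canonical form: C = -1 times 0F0 with upper {-}, lower {-}, x = -\frac{7}{3}. Verdict: the I5 exponential reduction applies (the 0F0 exponential series at x = -\frac{7}{3}). Hence: \left(-1\right) \cdot e^{-\frac{7}{3}}.

The tell: t_0 = -1 here, and the ratio is unreduced: k + 2/3 divides both sides (C = -1).
Consecutive-term ratio: r(k) = -\frac{7}{3} * 1 / [(k+1)] - poly over poly, x = -\frac{7}{3} from leading terms; C = -1 at k = 0.


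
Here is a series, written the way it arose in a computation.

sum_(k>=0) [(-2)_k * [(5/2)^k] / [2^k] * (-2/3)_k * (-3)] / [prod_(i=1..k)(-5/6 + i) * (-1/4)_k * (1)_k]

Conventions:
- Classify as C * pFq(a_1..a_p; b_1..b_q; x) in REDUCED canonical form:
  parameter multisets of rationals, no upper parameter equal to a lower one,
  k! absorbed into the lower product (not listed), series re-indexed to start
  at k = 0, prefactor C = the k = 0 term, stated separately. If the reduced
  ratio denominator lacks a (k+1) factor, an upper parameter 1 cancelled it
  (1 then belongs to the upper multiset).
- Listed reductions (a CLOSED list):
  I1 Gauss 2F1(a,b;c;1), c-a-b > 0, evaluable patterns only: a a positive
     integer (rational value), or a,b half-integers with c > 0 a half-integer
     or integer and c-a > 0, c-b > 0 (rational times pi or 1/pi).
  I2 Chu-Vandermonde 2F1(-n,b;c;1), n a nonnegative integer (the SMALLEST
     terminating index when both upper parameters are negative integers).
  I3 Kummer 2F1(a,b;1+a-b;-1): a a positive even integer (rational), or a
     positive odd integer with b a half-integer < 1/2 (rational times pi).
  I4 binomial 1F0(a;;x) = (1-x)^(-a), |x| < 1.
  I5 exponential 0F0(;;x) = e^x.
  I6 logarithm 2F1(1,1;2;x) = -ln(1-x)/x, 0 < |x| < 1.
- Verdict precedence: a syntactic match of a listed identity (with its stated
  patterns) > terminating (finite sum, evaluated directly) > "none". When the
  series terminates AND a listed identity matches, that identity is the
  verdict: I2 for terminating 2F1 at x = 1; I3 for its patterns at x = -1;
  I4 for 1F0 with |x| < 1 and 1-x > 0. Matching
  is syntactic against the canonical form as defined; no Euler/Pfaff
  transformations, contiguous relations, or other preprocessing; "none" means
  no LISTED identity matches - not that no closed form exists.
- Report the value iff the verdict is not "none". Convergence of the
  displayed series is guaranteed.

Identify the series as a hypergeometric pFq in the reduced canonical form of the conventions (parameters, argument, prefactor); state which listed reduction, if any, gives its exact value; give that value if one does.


Prefactor -3, argument 5/4: 2F2 with upper {-2, -2/3} over lower {-1/4, 1/6}. Verdict: terminating - upper parameter -2 makes this a finite sum (last index 2), evaluated exactly. Hence: 619/7.

The tell: with t_0 = -3, the two k-th powers (prefactor -3) combine into one argument.
Ratio: r(k) = (5/4) * (k-2) (k-2/3) / [(k-1/4) (k+1/6) (k+1)] - rational in k. x = (5/4); t_0 = -3; negate the roots.


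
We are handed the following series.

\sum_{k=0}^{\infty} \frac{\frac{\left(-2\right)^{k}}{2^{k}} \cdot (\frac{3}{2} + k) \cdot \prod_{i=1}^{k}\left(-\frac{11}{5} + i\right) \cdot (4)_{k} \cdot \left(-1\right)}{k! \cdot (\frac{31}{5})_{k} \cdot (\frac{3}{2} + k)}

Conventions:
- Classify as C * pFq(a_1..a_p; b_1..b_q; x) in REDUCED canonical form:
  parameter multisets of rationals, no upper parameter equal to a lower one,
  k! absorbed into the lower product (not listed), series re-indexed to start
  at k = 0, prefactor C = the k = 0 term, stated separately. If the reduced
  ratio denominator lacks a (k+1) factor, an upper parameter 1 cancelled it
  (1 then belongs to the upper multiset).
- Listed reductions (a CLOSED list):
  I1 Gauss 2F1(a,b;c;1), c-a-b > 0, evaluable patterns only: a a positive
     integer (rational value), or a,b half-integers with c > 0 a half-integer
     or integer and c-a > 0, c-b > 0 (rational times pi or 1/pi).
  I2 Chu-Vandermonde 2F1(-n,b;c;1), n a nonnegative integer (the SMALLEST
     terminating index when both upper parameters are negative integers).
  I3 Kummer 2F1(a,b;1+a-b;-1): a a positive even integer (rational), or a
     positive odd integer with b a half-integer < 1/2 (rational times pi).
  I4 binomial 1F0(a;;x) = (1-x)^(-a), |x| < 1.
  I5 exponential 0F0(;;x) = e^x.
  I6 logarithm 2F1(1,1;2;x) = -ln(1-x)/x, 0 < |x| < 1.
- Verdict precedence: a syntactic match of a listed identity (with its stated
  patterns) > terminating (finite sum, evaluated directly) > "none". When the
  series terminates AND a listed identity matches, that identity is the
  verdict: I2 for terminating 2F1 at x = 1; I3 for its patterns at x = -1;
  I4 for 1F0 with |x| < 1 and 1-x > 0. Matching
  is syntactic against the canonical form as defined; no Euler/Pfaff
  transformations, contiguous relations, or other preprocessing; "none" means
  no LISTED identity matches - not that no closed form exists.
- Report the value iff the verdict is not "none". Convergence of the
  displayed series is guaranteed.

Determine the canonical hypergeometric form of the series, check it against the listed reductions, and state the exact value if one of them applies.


With C = -1: the canonical form is 2F1(-\frac{6}{5}, 4; \frac{31}{5}; -1). Verdict: this is Kummer's theorem (I3) (x = -1; c = \frac{31}{5} equals 1+a-b for upper {-\frac{6}{5}, 4}: listed pattern). Its exact value is -\frac{91}{50}.

The tell: t_0 being -1, k + 3/2 divides numerator and denominator alike; prefactor -1 after cancelling.
Step ratio: r(k) = -1 * (k-\frac{6}{5}) (k+4) / [(k+\frac{31}{5}) (k+1)] - rational in k, leading ratio -1; with t_0 = -1, classification follows.


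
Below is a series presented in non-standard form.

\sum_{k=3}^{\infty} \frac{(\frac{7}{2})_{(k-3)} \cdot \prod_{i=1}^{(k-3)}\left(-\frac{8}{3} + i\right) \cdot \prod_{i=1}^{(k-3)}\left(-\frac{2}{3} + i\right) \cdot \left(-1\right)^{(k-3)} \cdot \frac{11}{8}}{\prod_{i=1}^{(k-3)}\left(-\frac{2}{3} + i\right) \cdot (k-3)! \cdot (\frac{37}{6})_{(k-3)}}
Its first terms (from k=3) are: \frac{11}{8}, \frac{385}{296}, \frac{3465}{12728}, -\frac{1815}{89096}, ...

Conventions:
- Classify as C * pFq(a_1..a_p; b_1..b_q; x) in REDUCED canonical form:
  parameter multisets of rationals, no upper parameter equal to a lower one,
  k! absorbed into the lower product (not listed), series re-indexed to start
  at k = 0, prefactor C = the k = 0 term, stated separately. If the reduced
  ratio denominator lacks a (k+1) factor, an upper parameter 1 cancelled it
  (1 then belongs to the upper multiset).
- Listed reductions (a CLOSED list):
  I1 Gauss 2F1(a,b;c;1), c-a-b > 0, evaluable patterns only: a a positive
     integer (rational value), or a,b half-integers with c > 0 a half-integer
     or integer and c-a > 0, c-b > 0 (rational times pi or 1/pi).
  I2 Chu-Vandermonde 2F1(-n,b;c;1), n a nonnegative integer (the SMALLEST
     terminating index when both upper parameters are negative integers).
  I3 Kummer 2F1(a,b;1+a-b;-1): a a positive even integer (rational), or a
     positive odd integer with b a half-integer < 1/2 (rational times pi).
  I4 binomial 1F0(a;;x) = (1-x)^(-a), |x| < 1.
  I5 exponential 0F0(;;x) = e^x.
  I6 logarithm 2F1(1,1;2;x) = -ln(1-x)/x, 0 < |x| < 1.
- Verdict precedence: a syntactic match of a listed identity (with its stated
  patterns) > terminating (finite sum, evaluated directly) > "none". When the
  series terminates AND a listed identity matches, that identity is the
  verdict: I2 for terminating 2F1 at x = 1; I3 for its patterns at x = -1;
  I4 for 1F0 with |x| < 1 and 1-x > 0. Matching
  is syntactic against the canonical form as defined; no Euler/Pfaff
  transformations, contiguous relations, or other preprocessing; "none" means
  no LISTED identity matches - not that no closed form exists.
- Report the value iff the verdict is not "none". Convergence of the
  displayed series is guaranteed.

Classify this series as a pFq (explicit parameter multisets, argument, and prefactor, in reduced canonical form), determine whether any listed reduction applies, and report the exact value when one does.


Classification (C = \frac{11}{8}): 2F1 with upper {-\frac{5}{3}, \frac{7}{2}}, lower {\frac{37}{6}}, argument x = -1. Verdict: none - at argument -1 the multisets {-\frac{5}{3}, \frac{7}{2}} ; {\frac{37}{6}} match no listed identity.

First insight: t_0 being \frac{11}{8}, the parameter 1/3 appears in both the upper and lower lists and cancels.
Ratio: r(k) = -1 * (k-\frac{5}{3}) (k+\frac{7}{2}) / [(k+\frac{37}{6}) (k+1)] - rational in k, leading ratio -1; with t_0 = \frac{11}{8}, classification follows.


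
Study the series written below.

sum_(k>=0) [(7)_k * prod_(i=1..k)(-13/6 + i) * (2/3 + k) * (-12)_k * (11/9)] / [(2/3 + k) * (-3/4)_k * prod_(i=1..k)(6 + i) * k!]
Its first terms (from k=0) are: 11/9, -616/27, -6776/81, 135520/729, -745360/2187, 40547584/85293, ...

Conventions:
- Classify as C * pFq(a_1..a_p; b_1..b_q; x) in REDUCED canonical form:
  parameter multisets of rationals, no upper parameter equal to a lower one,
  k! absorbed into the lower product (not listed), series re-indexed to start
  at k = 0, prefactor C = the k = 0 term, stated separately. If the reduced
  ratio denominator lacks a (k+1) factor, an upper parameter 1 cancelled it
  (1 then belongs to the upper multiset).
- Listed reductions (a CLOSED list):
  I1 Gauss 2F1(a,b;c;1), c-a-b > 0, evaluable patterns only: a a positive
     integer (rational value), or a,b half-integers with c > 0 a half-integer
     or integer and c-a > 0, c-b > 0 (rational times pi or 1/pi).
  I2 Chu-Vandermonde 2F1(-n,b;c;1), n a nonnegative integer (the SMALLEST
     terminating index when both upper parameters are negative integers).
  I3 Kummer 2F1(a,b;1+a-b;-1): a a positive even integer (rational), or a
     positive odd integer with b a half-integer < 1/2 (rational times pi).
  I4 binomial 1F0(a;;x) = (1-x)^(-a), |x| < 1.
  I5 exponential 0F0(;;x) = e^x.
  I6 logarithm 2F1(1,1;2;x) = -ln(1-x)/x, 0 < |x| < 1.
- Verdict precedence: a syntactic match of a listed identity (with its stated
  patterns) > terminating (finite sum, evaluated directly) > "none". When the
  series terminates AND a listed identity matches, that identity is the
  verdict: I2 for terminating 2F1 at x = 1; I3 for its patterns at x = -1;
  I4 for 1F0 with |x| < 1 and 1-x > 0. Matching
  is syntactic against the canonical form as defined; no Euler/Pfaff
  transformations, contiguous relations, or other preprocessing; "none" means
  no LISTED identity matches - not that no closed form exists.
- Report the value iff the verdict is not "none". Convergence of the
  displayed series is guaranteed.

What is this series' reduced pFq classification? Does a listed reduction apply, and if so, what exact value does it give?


Classification (C = 11/9): 2F1 with upper {-12, -7/6}, lower {-3/4}, argument x = 1. Verdict: the Chu-Vandermonde identity I2 matches (terminating 2F1 at x = 1 with n = 12, b = -7/6, c = -3/4). Sum: -2028238183675/43003674279.

The tell: x = 1 and the factor k + 2/3 cancels (top and bottom), leaving prefactor 11/9.
Consecutive-term ratio: r(k) = 1 * (k-12) (k-7/6) / [(k-3/4) (k+1)] - rational in k, leading ratio 1; with t_0 = 11/9, classification follows.


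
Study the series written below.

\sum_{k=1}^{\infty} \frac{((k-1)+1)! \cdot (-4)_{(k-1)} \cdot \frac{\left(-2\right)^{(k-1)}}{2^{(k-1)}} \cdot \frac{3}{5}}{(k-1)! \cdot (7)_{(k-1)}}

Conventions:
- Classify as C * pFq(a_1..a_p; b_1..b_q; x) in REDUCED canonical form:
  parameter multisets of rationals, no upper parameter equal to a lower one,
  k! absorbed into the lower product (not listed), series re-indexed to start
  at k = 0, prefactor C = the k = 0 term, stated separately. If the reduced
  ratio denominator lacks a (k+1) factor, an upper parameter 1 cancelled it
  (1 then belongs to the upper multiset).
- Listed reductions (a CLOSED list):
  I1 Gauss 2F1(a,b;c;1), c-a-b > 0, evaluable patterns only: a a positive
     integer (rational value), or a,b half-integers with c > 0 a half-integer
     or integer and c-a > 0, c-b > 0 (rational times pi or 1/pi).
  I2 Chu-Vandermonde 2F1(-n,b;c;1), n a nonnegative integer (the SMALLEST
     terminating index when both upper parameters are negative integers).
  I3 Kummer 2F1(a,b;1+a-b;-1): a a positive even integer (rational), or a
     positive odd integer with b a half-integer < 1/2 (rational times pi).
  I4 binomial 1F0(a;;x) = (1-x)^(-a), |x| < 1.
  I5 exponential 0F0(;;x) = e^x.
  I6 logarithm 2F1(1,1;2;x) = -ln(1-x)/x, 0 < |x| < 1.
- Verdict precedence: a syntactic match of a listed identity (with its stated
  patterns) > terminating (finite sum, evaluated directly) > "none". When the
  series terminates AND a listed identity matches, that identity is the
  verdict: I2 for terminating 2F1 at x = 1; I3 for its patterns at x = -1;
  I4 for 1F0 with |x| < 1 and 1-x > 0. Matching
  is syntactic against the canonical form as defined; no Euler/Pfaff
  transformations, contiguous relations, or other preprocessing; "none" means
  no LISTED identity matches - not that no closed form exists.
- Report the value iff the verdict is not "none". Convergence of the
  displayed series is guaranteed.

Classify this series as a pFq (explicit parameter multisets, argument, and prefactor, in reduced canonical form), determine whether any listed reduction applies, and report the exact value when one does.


Prefactor \frac{3}{5}, argument -1: 2F1 with upper {-4, 2} over lower {7}. Verdict: Kummer's theorem (I3) matches (x = -1; c = 7 equals 1+a-b for upper {-4, 2}: listed pattern). Exact value: \frac{9}{5}.

Key step: x = -1 and the two k-th powers (C = 3/5) combine into one argument.
Adjacent-term ratio: r(k) = -1 * (k-4) (k+2) / [(k+7) (k+1)] - rational in k, leading ratio -1; with t_0 = \frac{3}{5}, classification follows.


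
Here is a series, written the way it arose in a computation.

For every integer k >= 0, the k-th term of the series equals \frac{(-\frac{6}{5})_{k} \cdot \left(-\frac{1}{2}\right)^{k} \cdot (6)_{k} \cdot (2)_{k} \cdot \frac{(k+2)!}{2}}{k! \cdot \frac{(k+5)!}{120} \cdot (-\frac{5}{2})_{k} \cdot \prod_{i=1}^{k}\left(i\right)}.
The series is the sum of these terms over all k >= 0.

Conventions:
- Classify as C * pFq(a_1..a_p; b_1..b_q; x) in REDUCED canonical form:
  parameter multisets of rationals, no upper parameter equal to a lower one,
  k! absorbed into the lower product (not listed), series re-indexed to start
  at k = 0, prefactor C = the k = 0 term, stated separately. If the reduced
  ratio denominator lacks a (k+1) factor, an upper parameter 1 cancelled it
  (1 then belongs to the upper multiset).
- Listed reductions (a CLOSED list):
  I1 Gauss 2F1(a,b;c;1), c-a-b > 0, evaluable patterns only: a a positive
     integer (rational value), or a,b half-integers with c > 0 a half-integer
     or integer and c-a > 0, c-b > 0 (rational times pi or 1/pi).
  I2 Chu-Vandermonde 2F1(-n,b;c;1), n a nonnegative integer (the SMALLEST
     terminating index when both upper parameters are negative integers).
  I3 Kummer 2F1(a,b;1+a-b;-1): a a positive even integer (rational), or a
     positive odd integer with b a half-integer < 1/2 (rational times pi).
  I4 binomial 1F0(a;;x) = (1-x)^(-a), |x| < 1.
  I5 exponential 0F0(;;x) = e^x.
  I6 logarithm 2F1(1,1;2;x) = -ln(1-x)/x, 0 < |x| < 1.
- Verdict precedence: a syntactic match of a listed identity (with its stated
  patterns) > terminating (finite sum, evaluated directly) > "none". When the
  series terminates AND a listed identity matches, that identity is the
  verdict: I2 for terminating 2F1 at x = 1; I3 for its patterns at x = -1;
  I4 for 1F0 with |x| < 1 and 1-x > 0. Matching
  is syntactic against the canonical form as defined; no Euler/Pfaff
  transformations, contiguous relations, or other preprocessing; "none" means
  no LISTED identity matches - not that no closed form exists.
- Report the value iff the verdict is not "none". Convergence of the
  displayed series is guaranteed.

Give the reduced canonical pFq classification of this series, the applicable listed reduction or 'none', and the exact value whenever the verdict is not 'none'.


Classification (C = 1): 3F2 with upper {-\frac{6}{5}, 2, 3}, lower {-\frac{5}{2}, 1}, argument x = -\frac{1}{2}. Verdict: none. Every listed pattern misses the 3F2 form at -\frac{1}{2}, upper {-\frac{6}{5}, 2, 3}.

Structural cue: from the first term 1: the denominator's factorial ratio (C = 1) is a lower Pochhammer.
Adjacent-term ratio: r(k) = -\frac{1}{2} * (k-\frac{6}{5}) (k+2) (k+3) / [(k-\frac{5}{2}) (k+1) (k+1)] - poly over poly, x = -\frac{1}{2} from leading terms; C = 1 at k = 0.


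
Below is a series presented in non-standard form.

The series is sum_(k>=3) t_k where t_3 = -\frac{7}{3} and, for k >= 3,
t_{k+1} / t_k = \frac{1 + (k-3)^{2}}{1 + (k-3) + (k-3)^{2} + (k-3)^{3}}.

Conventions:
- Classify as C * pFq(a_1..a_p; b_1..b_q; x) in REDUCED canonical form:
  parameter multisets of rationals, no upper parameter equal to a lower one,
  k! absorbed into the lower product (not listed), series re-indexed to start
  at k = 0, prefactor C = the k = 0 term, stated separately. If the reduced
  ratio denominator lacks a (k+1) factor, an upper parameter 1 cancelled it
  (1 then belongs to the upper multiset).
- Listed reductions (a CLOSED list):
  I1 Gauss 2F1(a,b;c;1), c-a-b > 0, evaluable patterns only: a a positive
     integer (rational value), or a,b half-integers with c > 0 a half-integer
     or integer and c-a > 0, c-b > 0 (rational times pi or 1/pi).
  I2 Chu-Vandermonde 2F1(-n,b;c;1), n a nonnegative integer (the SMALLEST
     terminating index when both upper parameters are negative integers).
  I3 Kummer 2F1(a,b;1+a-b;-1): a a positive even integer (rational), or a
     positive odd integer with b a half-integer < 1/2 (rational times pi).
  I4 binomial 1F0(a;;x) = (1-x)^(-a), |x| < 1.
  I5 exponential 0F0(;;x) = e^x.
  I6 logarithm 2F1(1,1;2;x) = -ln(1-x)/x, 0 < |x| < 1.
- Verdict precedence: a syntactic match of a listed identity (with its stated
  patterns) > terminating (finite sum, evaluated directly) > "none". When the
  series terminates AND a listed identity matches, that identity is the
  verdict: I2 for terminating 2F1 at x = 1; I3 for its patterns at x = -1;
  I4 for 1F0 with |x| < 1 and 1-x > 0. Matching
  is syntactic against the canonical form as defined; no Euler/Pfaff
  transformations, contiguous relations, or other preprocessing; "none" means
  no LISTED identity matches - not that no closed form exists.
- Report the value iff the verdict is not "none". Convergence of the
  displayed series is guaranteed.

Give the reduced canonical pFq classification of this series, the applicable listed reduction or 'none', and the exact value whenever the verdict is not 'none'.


The series (x = 1) is 0F0: upper {-}, lower {-}, prefactor -\frac{7}{3}. Verdict: the I5 exponential reduction fires (the 0F0 exponential series at x = 1). Exact value: \left(-\frac{7}{3}\right) \cdot e^{1}.

Key observation: t_0 being -\frac{7}{3}, the ratio is unreduced: k^2 + 1 divides both sides (C = -7/3, x = 1).
Step ratio: r(k) = 1 * 1 / [(k+1)] ; factor over Q: parameters, x = 1, and C = -\frac{7}{3}.


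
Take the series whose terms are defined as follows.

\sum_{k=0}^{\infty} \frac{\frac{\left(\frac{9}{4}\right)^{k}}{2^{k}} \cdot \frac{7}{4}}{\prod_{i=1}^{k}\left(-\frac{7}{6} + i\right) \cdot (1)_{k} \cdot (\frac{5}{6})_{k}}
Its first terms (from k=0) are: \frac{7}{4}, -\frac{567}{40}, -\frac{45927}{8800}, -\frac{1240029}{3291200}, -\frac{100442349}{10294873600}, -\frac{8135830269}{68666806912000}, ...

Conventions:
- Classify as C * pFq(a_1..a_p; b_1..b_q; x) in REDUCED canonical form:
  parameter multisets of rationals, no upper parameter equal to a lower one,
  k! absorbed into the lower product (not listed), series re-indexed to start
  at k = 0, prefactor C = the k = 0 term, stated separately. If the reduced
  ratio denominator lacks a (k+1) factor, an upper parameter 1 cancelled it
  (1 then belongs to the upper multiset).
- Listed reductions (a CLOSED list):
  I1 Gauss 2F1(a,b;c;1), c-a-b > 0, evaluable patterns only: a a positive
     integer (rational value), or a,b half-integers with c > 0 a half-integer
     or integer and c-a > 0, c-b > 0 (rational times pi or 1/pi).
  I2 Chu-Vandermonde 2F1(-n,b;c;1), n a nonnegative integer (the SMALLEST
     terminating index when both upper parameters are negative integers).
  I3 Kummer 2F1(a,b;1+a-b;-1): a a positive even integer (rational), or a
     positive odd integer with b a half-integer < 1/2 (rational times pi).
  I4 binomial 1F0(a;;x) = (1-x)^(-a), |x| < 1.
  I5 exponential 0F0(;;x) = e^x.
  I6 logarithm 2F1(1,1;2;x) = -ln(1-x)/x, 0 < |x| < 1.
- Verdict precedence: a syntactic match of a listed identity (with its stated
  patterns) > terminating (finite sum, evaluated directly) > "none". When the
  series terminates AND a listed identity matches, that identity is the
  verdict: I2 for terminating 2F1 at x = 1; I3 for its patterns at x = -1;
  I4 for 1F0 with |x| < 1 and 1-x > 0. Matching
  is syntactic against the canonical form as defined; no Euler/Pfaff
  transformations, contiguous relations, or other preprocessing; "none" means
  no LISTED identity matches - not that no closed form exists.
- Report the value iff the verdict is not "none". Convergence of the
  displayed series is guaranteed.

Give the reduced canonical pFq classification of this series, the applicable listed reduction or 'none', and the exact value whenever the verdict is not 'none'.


Classification (C = \frac{7}{4}): 0F2 with upper {-}, lower {-\frac{1}{6}, \frac{5}{6}}, argument x = \frac{9}{8}. Verdict: none. Every listed pattern misses the 0F2 form at \frac{9}{8}, upper {-}.

Key observation: with t_0 = \frac{7}{4}, the two k-th powers (prefactor 7/4) combine into one argument.
Step ratio: r(k) = \frac{9}{8} * 1 / [(k-\frac{1}{6}) (k+\frac{5}{6}) (k+1)] - rational; roots negated = parameters, x = \frac{9}{8}, C = \frac{7}{4}.


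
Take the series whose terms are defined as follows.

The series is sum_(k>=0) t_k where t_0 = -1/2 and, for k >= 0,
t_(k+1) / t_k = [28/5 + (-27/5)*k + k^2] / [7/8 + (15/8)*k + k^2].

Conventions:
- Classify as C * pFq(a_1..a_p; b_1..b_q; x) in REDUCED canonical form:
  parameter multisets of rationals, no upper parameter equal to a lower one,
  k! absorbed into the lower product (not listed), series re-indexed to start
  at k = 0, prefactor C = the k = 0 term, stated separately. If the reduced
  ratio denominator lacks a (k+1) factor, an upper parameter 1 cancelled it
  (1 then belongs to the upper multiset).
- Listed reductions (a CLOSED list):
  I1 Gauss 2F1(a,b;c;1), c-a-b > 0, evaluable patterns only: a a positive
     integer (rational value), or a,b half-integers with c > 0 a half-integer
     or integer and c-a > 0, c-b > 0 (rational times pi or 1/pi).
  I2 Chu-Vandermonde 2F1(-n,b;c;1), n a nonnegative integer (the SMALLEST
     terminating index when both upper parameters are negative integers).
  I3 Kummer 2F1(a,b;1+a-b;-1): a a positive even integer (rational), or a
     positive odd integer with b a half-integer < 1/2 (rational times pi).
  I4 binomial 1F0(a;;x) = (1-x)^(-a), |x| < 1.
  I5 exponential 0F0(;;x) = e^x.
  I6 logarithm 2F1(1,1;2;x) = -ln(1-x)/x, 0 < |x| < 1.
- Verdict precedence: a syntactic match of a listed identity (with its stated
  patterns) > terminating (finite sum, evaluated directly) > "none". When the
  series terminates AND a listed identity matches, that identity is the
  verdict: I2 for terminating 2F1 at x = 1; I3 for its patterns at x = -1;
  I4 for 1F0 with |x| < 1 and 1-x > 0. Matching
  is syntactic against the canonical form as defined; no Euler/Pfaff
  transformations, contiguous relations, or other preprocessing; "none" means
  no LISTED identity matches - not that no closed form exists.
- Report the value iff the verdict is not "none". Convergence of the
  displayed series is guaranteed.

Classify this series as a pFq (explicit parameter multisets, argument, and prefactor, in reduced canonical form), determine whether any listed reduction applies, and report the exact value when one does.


Classification (C = -1/2): 2F1 with upper {-4, -7/5}, lower {7/8}, argument x = 1. Verdict: the Chu-Vandermonde identity I2 matches (terminating 2F1 at x = 1 with n = 4, b = -7/5, c = 7/8). Exact value: -20481981/4456250.

Key observation: x = 1 and roots of the ratio polynomials (C = -1/2, x = 1) are the negated parameters.
Ratio: r(k) = 1 * (k-4) (k-7/5) / [(k+7/8) (k+1)] - rational; roots negated = parameters, x = 1, C = -1/2.


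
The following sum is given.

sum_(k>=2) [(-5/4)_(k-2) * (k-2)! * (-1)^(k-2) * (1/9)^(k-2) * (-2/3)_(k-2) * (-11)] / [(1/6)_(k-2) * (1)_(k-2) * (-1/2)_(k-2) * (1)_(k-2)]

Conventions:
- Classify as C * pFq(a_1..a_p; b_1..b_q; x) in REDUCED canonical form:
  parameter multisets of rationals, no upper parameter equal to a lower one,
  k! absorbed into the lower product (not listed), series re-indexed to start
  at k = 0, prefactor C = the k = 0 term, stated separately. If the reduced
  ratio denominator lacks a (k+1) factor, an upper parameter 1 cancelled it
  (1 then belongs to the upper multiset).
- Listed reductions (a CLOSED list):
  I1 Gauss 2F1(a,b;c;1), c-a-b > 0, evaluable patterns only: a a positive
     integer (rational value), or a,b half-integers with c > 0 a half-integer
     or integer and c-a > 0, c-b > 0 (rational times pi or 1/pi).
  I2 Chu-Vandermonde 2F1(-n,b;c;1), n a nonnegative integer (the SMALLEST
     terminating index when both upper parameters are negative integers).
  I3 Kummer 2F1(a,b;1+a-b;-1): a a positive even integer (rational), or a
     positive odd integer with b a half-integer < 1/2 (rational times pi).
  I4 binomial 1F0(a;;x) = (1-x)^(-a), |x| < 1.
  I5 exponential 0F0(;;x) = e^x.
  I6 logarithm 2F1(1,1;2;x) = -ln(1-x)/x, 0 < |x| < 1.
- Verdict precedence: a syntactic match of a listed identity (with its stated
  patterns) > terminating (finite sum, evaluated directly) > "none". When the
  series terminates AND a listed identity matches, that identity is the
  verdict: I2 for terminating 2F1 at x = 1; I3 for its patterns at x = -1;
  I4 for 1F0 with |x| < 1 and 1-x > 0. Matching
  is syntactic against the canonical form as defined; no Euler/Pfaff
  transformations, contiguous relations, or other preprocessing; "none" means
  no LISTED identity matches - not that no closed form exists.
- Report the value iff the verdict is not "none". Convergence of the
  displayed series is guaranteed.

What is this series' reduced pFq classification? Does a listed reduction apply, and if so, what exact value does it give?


This is -11 * 2F2(-5/4, -2/3; -1/2, 1/6; -1/9) in reduced canonical form. Verdict: none - at argument -1/9 the multisets {-5/4, -2/3} ; {-1/2, 1/6} match no listed identity.

Key observation: x = (-1/9) and the (-1)^k factor (C = -11) folds into the argument's sign.
Term ratio: r(k) = (-1/9) * (k-5/4) (k-2/3) / [(k-1/2) (k+1/6) (k+1)] - poly over poly, x = (-1/9) from leading terms; C = -11 at k = 0.


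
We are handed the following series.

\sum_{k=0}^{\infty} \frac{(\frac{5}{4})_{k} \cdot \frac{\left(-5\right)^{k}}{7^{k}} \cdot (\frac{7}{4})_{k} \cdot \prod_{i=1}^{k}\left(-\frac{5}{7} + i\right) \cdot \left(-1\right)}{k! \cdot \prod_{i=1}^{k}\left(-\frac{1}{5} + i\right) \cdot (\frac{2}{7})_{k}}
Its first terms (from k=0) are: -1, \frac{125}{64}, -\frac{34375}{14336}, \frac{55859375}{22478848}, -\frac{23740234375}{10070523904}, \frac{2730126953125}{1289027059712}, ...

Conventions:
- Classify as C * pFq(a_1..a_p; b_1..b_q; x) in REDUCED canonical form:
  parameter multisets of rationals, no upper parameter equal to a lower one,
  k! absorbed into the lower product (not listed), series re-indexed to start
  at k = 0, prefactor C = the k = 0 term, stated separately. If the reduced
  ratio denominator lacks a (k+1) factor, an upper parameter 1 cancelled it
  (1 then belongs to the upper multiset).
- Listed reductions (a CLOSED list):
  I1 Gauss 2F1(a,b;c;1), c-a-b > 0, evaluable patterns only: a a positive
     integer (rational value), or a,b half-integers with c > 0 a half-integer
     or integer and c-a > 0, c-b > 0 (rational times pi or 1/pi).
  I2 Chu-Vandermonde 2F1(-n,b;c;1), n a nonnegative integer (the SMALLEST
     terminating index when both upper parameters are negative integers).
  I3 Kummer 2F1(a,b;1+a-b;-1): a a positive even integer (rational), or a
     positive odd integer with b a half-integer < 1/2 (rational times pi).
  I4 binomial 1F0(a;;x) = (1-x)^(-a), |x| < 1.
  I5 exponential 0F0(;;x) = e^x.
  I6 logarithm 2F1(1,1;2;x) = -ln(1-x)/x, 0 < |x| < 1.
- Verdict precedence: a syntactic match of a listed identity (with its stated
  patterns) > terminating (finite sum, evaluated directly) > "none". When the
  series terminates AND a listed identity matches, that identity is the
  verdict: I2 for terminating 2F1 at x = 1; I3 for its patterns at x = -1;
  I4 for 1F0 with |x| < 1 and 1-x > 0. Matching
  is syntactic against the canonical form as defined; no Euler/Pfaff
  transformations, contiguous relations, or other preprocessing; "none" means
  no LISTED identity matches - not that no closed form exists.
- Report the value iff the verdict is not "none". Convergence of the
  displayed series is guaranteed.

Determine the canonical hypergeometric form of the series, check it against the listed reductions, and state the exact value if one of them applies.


Prefactor -1, argument -\frac{5}{7}: 2F1 with upper {\frac{5}{4}, \frac{7}{4}} over lower {\frac{4}{5}}. Verdict: none (x = -\frac{5}{7}): each listed identity misses the multisets {\frac{5}{4}, \frac{7}{4}} ; {\frac{4}{5}}.

Key step: t_0 = -1 here, and the lower running product (prefactor -1) is a rising factorial.
Consecutive-term ratio: r(k) = -\frac{5}{7} * (k+\frac{5}{4}) (k+\frac{7}{4}) / [(k+\frac{4}{5}) (k+1)] - poly over poly, x = -\frac{5}{7} from leading terms; C = -1 at k = 0.
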